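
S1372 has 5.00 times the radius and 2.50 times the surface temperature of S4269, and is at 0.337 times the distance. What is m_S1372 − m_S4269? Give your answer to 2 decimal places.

-9.84

L_S1372/L_S4269 = (5.00)²(2.50)⁴ = 976.6.
F_S1372/F_S4269 = (L_S1372/L_S4269)/(d_S1372/d_S4269)² = 976.6/0.1136 = 8599.
m_S1372 − m_S4269 = −2.5 log₁₀(8599) = -9.84.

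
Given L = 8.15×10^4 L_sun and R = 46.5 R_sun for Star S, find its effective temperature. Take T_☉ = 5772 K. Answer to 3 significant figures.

T/T_☉ = (L/L_☉)^(1/4) / (R/R_☉)^(1/2)
T = 5772 × (8.15×10^4)^(1/4) / √(46.5) = 5772 × 16.90 / 6.819 = 1.430×10^4 K.

1.43×10^4 K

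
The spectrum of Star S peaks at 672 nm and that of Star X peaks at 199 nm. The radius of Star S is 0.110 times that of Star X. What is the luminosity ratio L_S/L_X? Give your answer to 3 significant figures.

9.31×10^-5

Wien's law gives T ∝ 1/λ_max, so T_S/T_X = λ_X/λ_S = 199/672 = 0.2961.
Then L ∝ R²T⁴ gives L_S/L_X = (0.110)² × (0.2961)⁴ = 0.01210 × 0.007690 = 9.305×10^-5.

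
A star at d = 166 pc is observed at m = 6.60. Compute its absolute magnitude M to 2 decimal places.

0.50

M = m − 5 log₁₀(d/10 pc) = 6.60 − 5 log₁₀(166/10)
  = 6.60 − 5 × 1.220 = 6.60 − 6.10 = 0.50.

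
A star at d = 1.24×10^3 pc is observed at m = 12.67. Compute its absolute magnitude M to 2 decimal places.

M = m − 5 log₁₀(d/10 pc) = 12.67 − 5 log₁₀(1.24×10^3/10)
  = 12.67 − 5 × 2.093 = 12.67 − 10.47 = 2.20.

2.20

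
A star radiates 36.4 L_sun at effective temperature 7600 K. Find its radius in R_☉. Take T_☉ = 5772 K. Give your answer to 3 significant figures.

3.48 R_☉

R/R_☉ = √(L/L_☉) / (T/T_☉)² = √(36.4) / (1.317)²
       = 6.033 / 1.734 = 3.480.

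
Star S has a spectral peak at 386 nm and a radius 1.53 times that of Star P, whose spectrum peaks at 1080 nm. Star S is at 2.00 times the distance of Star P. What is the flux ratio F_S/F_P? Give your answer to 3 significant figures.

35.9

Wien's law: T_S/T_P = λ_P/λ_S = 1080/386 = 2.798.
L_S/L_P = (R_S/R_P)²(T_S/T_P)⁴ = (1.53)²(2.798)⁴ = 143.5.
F_S/F_P = (L_S/L_P)/(d_S/d_P)² = 143.5/(2.00)² = 35.86.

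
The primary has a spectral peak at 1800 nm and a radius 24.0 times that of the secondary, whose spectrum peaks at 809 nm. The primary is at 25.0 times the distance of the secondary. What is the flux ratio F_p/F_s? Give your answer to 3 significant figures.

Wien's law: T_p/T_s = λ_s/λ_p = 809/1800 = 0.4494.
L_p/L_s = (R_p/R_s)²(T_p/T_s)⁴ = (24.0)²(0.4494)⁴ = 23.50.
F_p/F_s = (L_p/L_s)/(d_p/d_s)² = 23.50/(25.0)² = 0.03761.

0.0376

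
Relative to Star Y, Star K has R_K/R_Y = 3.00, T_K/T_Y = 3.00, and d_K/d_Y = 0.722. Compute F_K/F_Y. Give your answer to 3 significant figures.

1.40×10^3

L_K/L_Y = (R_K/R_Y)²(T_K/T_Y)⁴ = (3.00)² × (3.00)⁴ = 729.0.
F_K/F_Y = (L_K/L_Y)/(d_K/d_Y)² = 729.0 / (0.722)² = 1398.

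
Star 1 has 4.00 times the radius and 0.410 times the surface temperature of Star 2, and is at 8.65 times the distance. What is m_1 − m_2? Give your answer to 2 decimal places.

5.55

L_1/L_2 = (4.00)²(0.410)⁴ = 0.4521.
F_1/F_2 = (L_1/L_2)/(d_1/d_2)² = 0.4521/74.82 = 0.006043.
m_1 − m_2 = −2.5 log₁₀(0.006043) = 5.55.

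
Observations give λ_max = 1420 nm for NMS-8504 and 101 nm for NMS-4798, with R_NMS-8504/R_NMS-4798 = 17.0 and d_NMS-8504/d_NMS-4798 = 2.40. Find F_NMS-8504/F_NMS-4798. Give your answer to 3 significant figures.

Wien's law: T_NMS-8504/T_NMS-4798 = λ_NMS-4798/λ_NMS-8504 = 101/1420 = 0.07113.
L_NMS-8504/L_NMS-4798 = (R_NMS-8504/R_NMS-4798)²(T_NMS-8504/T_NMS-4798)⁴ = (17.0)²(0.07113)⁴ = 0.007397.
F_NMS-8504/F_NMS-4798 = (L_NMS-8504/L_NMS-4798)/(d_NMS-8504/d_NMS-4798)² = 0.007397/(2.40)² = 0.001284.

0.00128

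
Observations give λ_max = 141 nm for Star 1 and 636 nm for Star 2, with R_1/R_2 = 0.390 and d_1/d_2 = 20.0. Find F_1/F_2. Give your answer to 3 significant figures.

Wien's law: T_1/T_2 = λ_2/λ_1 = 636/141 = 4.511.
L_1/L_2 = (R_1/R_2)²(T_1/T_2)⁴ = (0.390)²(4.511)⁴ = 62.96.
F_1/F_2 = (L_1/L_2)/(d_1/d_2)² = 62.96/(20.0)² = 0.1574.

0.157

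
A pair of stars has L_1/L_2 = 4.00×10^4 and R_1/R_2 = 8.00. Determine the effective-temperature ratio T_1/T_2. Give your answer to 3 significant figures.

L ∝ R²T⁴ gives T ∝ (L/R²)^(1/4), so
T_1/T_2 = (4.00×10^4 / 8.00²)^(1/4) = (625.0)^(1/4) = 5.000.

5.00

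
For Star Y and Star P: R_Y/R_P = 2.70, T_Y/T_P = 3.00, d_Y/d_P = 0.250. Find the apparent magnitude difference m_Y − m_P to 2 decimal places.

-9.94

L_Y/L_P = (2.70)²(3.00)⁴ = 590.5.
F_Y/F_P = (L_Y/L_P)/(d_Y/d_P)² = 590.5/0.06250 = 9448.
m_Y − m_P = −2.5 log₁₀(9448) = -9.94.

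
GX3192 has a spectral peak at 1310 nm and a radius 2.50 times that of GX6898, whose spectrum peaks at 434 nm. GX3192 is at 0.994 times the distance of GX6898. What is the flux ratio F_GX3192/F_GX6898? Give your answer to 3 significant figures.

Wien's law: T_GX3192/T_GX6898 = λ_GX6898/λ_GX3192 = 434/1310 = 0.3313.
L_GX3192/L_GX6898 = (R_GX3192/R_GX6898)²(T_GX3192/T_GX6898)⁴ = (2.50)²(0.3313)⁴ = 0.07529.
F_GX3192/F_GX6898 = (L_GX3192/L_GX6898)/(d_GX3192/d_GX6898)² = 0.07529/(0.994)² = 0.07620.

0.0762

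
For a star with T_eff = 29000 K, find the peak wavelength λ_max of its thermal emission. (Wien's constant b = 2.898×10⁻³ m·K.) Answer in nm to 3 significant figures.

99.9 nm

λ_max = b/T = 2.898×10⁻³ / 29000 = 9.99×10^-8 m = 99.93 nm.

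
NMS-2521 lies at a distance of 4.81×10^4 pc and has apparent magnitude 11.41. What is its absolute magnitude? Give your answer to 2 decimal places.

-7.00

M = m − 5 log₁₀(d/10 pc) = 11.41 − 5 log₁₀(4.81×10^4/10)
  = 11.41 − 5 × 3.682 = 11.41 − 18.41 = -7.00.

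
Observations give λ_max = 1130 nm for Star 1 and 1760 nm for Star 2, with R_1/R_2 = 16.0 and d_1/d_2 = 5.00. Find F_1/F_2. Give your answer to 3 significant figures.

Wien's law: T_1/T_2 = λ_2/λ_1 = 1760/1130 = 1.558.
L_1/L_2 = (R_1/R_2)²(T_1/T_2)⁴ = (16.0)²(1.558)⁴ = 1507.
F_1/F_2 = (L_1/L_2)/(d_1/d_2)² = 1507/(5.00)² = 60.26.

60.3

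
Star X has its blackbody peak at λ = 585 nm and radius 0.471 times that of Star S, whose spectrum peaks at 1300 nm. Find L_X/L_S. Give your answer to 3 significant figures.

5.41

Wien's law gives T ∝ 1/λ_max, so T_X/T_S = λ_S/λ_X = 1300/585 = 2.222.
Then L ∝ R²T⁴ gives L_X/L_S = (0.471)² × (2.222)⁴ = 0.2218 × 24.39 = 5.410.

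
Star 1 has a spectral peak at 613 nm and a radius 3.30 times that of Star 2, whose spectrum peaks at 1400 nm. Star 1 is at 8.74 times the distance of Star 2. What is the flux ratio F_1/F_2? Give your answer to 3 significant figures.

Wien's law: T_1/T_2 = λ_2/λ_1 = 1400/613 = 2.284.
L_1/L_2 = (R_1/R_2)²(T_1/T_2)⁴ = (3.30)²(2.284)⁴ = 296.3.
F_1/F_2 = (L_1/L_2)/(d_1/d_2)² = 296.3/(8.74)² = 3.879.

3.88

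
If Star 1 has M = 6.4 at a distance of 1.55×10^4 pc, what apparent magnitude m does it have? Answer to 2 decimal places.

22.35

m = M + 5 log₁₀(d/10 pc) = 6.4 + 5 log₁₀(1.55×10^4/10)
  = 6.4 + 5 × 3.190 = 6.4 + 15.95 = 22.35.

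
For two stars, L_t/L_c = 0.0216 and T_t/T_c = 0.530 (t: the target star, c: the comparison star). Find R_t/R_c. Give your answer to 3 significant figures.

0.523

L ∝ R²T⁴ gives R ∝ √L / T², so
R_t/R_c = √(0.0216) / (0.530)² = 0.1470 / 0.2809 = 0.5232.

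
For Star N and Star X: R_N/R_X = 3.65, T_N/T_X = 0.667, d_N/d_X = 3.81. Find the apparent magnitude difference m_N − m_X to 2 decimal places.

1.85

L_N/L_X = (3.65)²(0.667)⁴ = 2.637.
F_N/F_X = (L_N/L_X)/(d_N/d_X)² = 2.637/14.52 = 0.1817.
m_N − m_X = −2.5 log₁₀(0.1817) = 1.85.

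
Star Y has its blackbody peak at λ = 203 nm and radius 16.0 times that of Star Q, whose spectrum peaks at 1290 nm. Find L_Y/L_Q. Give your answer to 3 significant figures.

4.17×10^5

Wien's law gives T ∝ 1/λ_max, so T_Y/T_Q = λ_Q/λ_Y = 1290/203 = 6.355.
Then L ∝ R²T⁴ gives L_Y/L_Q = (16.0)² × (6.355)⁴ = 256.0 × 1631 = 4.175×10^5.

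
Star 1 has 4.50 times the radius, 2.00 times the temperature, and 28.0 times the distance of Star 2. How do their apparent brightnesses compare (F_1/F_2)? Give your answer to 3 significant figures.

L_1/L_2 = (R_1/R_2)²(T_1/T_2)⁴ = (4.50)² × (2.00)⁴ = 324.0.
F_1/F_2 = (L_1/L_2)/(d_1/d_2)² = 324.0 / (28.0)² = 0.4133.

0.413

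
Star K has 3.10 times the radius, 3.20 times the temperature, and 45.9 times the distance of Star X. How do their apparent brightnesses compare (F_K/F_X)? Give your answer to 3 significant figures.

L_K/L_X = (R_K/R_X)²(T_K/T_X)⁴ = (3.10)² × (3.20)⁴ = 1008.
F_K/F_X = (L_K/L_X)/(d_K/d_X)² = 1008 / (45.9)² = 0.4783.

0.478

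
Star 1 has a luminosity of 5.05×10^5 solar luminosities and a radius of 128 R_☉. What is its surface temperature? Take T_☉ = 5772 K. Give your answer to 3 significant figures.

1.36×10^4 K

T/T_☉ = (L/L_☉)^(1/4) / (R/R_☉)^(1/2)
T = 5772 × (5.05×10^5)^(1/4) / √(128) = 5772 × 26.66 / 11.31 = 1.360×10^4 K.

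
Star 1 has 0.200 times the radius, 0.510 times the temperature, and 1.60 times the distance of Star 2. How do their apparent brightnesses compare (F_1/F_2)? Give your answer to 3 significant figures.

0.00106

L_1/L_2 = (R_1/R_2)²(T_1/T_2)⁴ = (0.200)² × (0.510)⁴ = 0.002706.
F_1/F_2 = (L_1/L_2)/(d_1/d_2)² = 0.002706 / (1.60)² = 0.001057.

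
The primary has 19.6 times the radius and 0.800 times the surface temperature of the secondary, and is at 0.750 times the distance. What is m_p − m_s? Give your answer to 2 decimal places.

-6.12

L_p/L_s = (19.6)²(0.800)⁴ = 157.4.
F_p/F_s = (L_p/L_s)/(d_p/d_s)² = 157.4/0.5625 = 279.7.
m_p − m_s = −2.5 log₁₀(279.7) = -6.12.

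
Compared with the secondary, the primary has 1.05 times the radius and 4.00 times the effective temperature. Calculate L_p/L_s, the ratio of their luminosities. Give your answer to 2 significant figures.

From the Stefan–Boltzmann law, L ∝ R²T⁴, so
L_p/L_s = (R_p/R_s)² (T_p/T_s)⁴ = (1.05)² × (4.00)⁴ = 1.103 × 256.0 = 282.2.

2.8×10^2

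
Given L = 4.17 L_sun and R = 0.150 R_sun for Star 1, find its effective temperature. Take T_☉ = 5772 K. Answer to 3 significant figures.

2.13×10^4 K

T/T_☉ = (L/L_☉)^(1/4) / (R/R_☉)^(1/2)
T = 5772 × (4.17)^(1/4) / √(0.150) = 5772 × 1.429 / 0.3873 = 2.130×10^4 K.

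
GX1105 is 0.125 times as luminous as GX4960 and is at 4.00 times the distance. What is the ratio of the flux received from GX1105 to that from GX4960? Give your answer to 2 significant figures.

F = L/(4πd²), so F_GX1105/F_GX4960 = (L_GX1105/L_GX4960) / (d_GX1105/d_GX4960)²
= 0.125 / (4.00)² = 0.125 / 16.00 = 0.007812.

0.0078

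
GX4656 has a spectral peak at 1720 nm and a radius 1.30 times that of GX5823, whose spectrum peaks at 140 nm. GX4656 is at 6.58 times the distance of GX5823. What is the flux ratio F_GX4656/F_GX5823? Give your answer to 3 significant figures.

Wien's law: T_GX4656/T_GX5823 = λ_GX5823/λ_GX4656 = 140/1720 = 0.08140.
L_GX4656/L_GX5823 = (R_GX4656/R_GX5823)²(T_GX4656/T_GX5823)⁴ = (1.30)²(0.08140)⁴ = 7.418×10^-5.
F_GX4656/F_GX5823 = (L_GX4656/L_GX5823)/(d_GX4656/d_GX5823)² = 7.418×10^-5/(6.58)² = 1.713×10^-6.

1.71×10^-6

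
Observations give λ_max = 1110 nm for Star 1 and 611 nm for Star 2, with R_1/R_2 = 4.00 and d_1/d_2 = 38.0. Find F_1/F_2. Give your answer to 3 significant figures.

Wien's law: T_1/T_2 = λ_2/λ_1 = 611/1110 = 0.5505.
L_1/L_2 = (R_1/R_2)²(T_1/T_2)⁴ = (4.00)²(0.5505)⁴ = 1.469.
F_1/F_2 = (L_1/L_2)/(d_1/d_2)² = 1.469/(38.0)² = 0.001017.

0.00102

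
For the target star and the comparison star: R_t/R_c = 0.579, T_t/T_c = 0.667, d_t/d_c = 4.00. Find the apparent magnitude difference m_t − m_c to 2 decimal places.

L_t/L_c = (0.579)²(0.667)⁴ = 0.06635.
F_t/F_c = (L_t/L_c)/(d_t/d_c)² = 0.06635/16.00 = 0.004147.
m_t − m_c = −2.5 log₁₀(0.004147) = 5.96.

5.96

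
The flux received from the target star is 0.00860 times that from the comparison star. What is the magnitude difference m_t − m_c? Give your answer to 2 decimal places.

5.16

m_t − m_c = −2.5 log₁₀(F_t/F_c) = −2.5 log₁₀(0.00860) = −2.5 × (-2.066) = 5.164.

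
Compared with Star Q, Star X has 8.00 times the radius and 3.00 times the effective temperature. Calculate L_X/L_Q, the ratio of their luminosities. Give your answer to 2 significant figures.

5.2×10^3

From the Stefan–Boltzmann law, L ∝ R²T⁴, so
L_X/L_Q = (R_X/R_Q)² (T_X/T_Q)⁴ = (8.00)² × (3.00)⁴ = 64.00 × 81.00 = 5184.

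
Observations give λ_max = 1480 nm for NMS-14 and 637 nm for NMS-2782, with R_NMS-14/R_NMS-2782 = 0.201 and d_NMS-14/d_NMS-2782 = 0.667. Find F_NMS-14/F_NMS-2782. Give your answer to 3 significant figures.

Wien's law: T_NMS-14/T_NMS-2782 = λ_NMS-2782/λ_NMS-14 = 637/1480 = 0.4304.
L_NMS-14/L_NMS-2782 = (R_NMS-14/R_NMS-2782)²(T_NMS-14/T_NMS-2782)⁴ = (0.201)²(0.4304)⁴ = 0.001386.
F_NMS-14/F_NMS-2782 = (L_NMS-14/L_NMS-2782)/(d_NMS-14/d_NMS-2782)² = 0.001386/(0.667)² = 0.003116.

0.00312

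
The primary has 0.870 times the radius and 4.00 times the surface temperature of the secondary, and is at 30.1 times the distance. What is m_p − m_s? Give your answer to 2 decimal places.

L_p/L_s = (0.870)²(4.00)⁴ = 193.8.
F_p/F_s = (L_p/L_s)/(d_p/d_s)² = 193.8/906.0 = 0.2139.
m_p − m_s = −2.5 log₁₀(0.2139) = 1.67.

1.67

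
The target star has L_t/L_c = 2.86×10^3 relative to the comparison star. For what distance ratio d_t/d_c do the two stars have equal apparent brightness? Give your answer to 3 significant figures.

Equal flux requires L_t/d_t² = L_c/d_c², so d_t/d_c = √(L_t/L_c)
= √(2.86×10^3) = 53.48.

53.5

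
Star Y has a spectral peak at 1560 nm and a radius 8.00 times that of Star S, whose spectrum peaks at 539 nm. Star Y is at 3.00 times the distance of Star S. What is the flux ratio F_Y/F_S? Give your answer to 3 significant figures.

Wien's law: T_Y/T_S = λ_S/λ_Y = 539/1560 = 0.3455.
L_Y/L_S = (R_Y/R_S)²(T_Y/T_S)⁴ = (8.00)²(0.3455)⁴ = 0.9121.
F_Y/F_S = (L_Y/L_S)/(d_Y/d_S)² = 0.9121/(3.00)² = 0.1013.

0.101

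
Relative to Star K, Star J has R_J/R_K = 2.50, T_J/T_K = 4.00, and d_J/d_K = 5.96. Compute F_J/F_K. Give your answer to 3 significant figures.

L_J/L_K = (R_J/R_K)²(T_J/T_K)⁴ = (2.50)² × (4.00)⁴ = 1600.
F_J/F_K = (L_J/L_K)/(d_J/d_K)² = 1600 / (5.96)² = 45.04.

45.0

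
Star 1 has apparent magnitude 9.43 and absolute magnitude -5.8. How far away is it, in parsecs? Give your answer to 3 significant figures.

1.11×10^4 pc

m − M = 5 log₁₀(d/10 pc)
9.43 − (-5.8) = 15.23 = 5 log₁₀(d/10)
d = 10 × 10^(15.23/5) = 10 × 10^3.046 = 1.112×10^4 pc.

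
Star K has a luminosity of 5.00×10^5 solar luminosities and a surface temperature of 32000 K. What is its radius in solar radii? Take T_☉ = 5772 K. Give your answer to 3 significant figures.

23.0 solar radii

R/R_☉ = √(L/L_☉) / (T/T_☉)² = √(5.00×10^5) / (5.544)²
       = 707.1 / 30.74 = 23.01.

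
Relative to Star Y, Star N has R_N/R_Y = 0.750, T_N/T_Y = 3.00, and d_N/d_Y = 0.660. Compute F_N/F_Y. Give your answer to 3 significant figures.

L_N/L_Y = (R_N/R_Y)²(T_N/T_Y)⁴ = (0.750)² × (3.00)⁴ = 45.56.
F_N/F_Y = (L_N/L_Y)/(d_N/d_Y)² = 45.56 / (0.660)² = 104.6.

105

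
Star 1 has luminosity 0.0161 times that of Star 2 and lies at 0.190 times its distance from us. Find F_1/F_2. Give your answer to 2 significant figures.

0.45

F = L/(4πd²), so F_1/F_2 = (L_1/L_2) / (d_1/d_2)²
= 0.0161 / (0.190)² = 0.0161 / 0.03610 = 0.4460.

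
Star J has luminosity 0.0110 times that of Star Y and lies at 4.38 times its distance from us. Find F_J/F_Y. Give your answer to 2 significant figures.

5.7×10^-4

F = L/(4πd²), so F_J/F_Y = (L_J/L_Y) / (d_J/d_Y)²
= 0.0110 / (4.38)² = 0.0110 / 19.18 = 5.734×10^-4.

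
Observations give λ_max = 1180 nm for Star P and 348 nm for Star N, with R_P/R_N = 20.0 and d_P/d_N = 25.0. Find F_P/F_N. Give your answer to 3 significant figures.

Wien's law: T_P/T_N = λ_N/λ_P = 348/1180 = 0.2949.
L_P/L_N = (R_P/R_N)²(T_P/T_N)⁴ = (20.0)²(0.2949)⁴ = 3.026.
F_P/F_N = (L_P/L_N)/(d_P/d_N)² = 3.026/(25.0)² = 0.004841.

0.00484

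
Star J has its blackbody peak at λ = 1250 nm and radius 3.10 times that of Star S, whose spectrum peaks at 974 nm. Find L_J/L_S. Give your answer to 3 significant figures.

Wien's law gives T ∝ 1/λ_max, so T_J/T_S = λ_S/λ_J = 974/1250 = 0.7792.
Then L ∝ R²T⁴ gives L_J/L_S = (3.10)² × (0.7792)⁴ = 9.610 × 0.3686 = 3.543.

3.54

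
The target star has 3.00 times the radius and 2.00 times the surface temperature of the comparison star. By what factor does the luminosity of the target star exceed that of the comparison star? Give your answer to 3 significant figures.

144

From the Stefan–Boltzmann law, L ∝ R²T⁴, so
L_t/L_c = (R_t/R_c)² (T_t/T_c)⁴ = (3.00)² × (2.00)⁴ = 9.000 × 16.00 = 144.0.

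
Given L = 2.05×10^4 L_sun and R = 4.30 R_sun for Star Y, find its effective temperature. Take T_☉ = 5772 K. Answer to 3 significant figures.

T/T_☉ = (L/L_☉)^(1/4) / (R/R_☉)^(1/2)
T = 5772 × (2.05×10^4)^(1/4) / √(4.30) = 5772 × 11.97 / 2.074 = 3.331×10^4 K.

3.33×10^4 K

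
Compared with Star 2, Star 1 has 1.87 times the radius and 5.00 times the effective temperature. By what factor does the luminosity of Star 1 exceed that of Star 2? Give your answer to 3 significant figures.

From the Stefan–Boltzmann law, L ∝ R²T⁴, so
L_1/L_2 = (R_1/R_2)² (T_1/T_2)⁴ = (1.87)² × (5.00)⁴ = 3.497 × 625.0 = 2186.

2.19×10^3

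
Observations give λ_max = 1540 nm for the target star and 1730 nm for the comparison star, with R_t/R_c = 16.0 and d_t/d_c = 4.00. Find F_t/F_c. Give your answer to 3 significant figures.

25.5

Wien's law: T_t/T_c = λ_c/λ_t = 1730/1540 = 1.123.
L_t/L_c = (R_t/R_c)²(T_t/T_c)⁴ = (16.0)²(1.123)⁴ = 407.7.
F_t/F_c = (L_t/L_c)/(d_t/d_c)² = 407.7/(4.00)² = 25.48.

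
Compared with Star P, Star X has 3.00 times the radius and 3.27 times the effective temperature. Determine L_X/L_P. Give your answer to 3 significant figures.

From the Stefan–Boltzmann law, L ∝ R²T⁴, so
L_X/L_P = (R_X/R_P)² (T_X/T_P)⁴ = (3.00)² × (3.27)⁴ = 9.000 × 114.3 = 1029.

1.03×10^3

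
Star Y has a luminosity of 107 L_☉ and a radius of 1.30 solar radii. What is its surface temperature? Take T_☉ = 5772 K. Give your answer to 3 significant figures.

T/T_☉ = (L/L_☉)^(1/4) / (R/R_☉)^(1/2)
T = 5772 × (107)^(1/4) / √(1.30) = 5772 × 3.216 / 1.140 = 1.628×10^4 K.

1.63×10^4 K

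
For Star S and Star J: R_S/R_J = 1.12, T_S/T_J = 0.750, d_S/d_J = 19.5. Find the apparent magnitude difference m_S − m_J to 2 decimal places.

L_S/L_J = (1.12)²(0.750)⁴ = 0.3969.
F_S/F_J = (L_S/L_J)/(d_S/d_J)² = 0.3969/380.2 = 0.001044.
m_S − m_J = −2.5 log₁₀(0.001044) = 7.45.

7.45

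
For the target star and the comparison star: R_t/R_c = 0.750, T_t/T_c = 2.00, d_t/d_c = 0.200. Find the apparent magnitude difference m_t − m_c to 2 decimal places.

-5.88

L_t/L_c = (0.750)²(2.00)⁴ = 9.000.
F_t/F_c = (L_t/L_c)/(d_t/d_c)² = 9.000/0.04000 = 225.0.
m_t − m_c = −2.5 log₁₀(225.0) = -5.88.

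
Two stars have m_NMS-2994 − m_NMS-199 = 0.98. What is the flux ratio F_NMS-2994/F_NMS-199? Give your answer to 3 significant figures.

0.406

F_NMS-2994/F_NMS-199 = 10^(−(m_NMS-2994 − m_NMS-199)/2.5) = 10^(-0.98/2.5) = 10^-0.392 = 0.4055.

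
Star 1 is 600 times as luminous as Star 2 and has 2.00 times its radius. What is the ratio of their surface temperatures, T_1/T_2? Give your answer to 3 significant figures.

3.50

L ∝ R²T⁴ gives T ∝ (L/R²)^(1/4), so
T_1/T_2 = (600 / 2.00²)^(1/4) = (150.0)^(1/4) = 3.500.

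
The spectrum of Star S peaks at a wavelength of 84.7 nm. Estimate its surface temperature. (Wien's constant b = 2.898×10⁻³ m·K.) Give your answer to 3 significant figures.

T = b/λ_max = 2.898×10⁻³ / (84.7×10⁻⁹) = 3.421×10^4 K.

3.42×10^4 K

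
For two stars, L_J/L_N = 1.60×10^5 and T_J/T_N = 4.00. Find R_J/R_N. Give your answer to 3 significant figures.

25.0

L ∝ R²T⁴ gives R ∝ √L / T², so
R_J/R_N = √(1.60×10^5) / (4.00)² = 400.0 / 16.00 = 25.00.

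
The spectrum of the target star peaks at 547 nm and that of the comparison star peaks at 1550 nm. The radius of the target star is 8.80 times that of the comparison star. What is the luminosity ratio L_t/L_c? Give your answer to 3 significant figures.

Wien's law gives T ∝ 1/λ_max, so T_t/T_c = λ_c/λ_t = 1550/547 = 2.834.
Then L ∝ R²T⁴ gives L_t/L_c = (8.80)² × (2.834)⁴ = 77.44 × 64.47 = 4993.

4.99×10^3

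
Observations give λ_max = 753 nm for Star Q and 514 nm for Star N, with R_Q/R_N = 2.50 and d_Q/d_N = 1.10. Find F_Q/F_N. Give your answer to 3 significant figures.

1.12

Wien's law: T_Q/T_N = λ_N/λ_Q = 514/753 = 0.6826.
L_Q/L_N = (R_Q/R_N)²(T_Q/T_N)⁴ = (2.50)²(0.6826)⁴ = 1.357.
F_Q/F_N = (L_Q/L_N)/(d_Q/d_N)² = 1.357/(1.10)² = 1.121.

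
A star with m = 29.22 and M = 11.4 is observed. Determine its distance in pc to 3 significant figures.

m − M = 5 log₁₀(d/10 pc)
29.22 − (11.4) = 17.82 = 5 log₁₀(d/10)
d = 10 × 10^(17.82/5) = 10 × 10^3.564 = 3.664×10^4 pc.

3.66×10^4 pc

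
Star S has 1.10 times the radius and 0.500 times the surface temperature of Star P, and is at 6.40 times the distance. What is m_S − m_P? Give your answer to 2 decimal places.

6.83

L_S/L_P = (1.10)²(0.500)⁴ = 0.07563.
F_S/F_P = (L_S/L_P)/(d_S/d_P)² = 0.07563/40.96 = 0.001846.
m_S − m_P = −2.5 log₁₀(0.001846) = 6.83.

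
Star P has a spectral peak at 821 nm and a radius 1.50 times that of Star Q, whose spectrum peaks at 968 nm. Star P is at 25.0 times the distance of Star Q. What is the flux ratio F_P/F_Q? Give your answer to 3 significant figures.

0.00696

Wien's law: T_P/T_Q = λ_Q/λ_P = 968/821 = 1.179.
L_P/L_Q = (R_P/R_Q)²(T_P/T_Q)⁴ = (1.50)²(1.179)⁴ = 4.348.
F_P/F_Q = (L_P/L_Q)/(d_P/d_Q)² = 4.348/(25.0)² = 0.006957.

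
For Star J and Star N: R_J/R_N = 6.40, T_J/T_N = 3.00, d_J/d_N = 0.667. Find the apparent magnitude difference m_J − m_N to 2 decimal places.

L_J/L_N = (6.40)²(3.00)⁴ = 3318.
F_J/F_N = (L_J/L_N)/(d_J/d_N)² = 3318/0.4449 = 7458.
m_J − m_N = −2.5 log₁₀(7458) = -9.68.

-9.68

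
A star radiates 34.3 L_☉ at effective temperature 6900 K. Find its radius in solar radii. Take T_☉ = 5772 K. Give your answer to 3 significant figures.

4.10 solar radii

R/R_☉ = √(L/L_☉) / (T/T_☉)² = √(34.3) / (1.195)²
       = 5.857 / 1.429 = 4.098.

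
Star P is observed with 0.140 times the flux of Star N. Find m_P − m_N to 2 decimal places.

m_P − m_N = −2.5 log₁₀(F_P/F_N) = −2.5 log₁₀(0.140) = −2.5 × (-0.854) = 2.135.

2.13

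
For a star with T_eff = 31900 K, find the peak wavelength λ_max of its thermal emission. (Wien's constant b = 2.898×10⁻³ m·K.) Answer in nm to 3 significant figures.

λ_max = b/T = 2.898×10⁻³ / 31900 = 9.08×10^-8 m = 90.85 nm.

90.8 nm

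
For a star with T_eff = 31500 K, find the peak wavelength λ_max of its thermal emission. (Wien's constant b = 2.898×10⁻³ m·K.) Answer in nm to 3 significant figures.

λ_max = b/T = 2.898×10⁻³ / 31500 = 9.20×10^-8 m = 92.00 nm.

92.0 nm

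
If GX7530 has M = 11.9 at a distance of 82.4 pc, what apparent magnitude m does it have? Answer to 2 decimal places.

16.48

m = M + 5 log₁₀(d/10 pc) = 11.9 + 5 log₁₀(82.4/10)
  = 11.9 + 5 × 0.916 = 11.9 + 4.58 = 16.48.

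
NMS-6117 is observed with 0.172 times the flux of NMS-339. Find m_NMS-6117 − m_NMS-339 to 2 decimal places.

m_NMS-6117 − m_NMS-339 = −2.5 log₁₀(F_NMS-6117/F_NMS-339) = −2.5 log₁₀(0.172) = −2.5 × (-0.764) = 1.911.

1.91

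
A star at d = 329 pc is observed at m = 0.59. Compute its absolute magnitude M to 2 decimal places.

-7.00

M = m − 5 log₁₀(d/10 pc) = 0.59 − 5 log₁₀(329/10)
  = 0.59 − 5 × 1.517 = 0.59 − 7.59 = -7.00.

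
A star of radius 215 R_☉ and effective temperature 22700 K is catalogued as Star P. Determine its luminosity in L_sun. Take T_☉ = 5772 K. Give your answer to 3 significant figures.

L/L_☉ = (R/R_☉)² (T/T_☉)⁴ = (215)² × (22700/5772)⁴
       = 4.622×10^4 × (3.933)⁴ = 4.622×10^4 × 239.2 = 1.106×10^7.

1.11×10^7 L_sun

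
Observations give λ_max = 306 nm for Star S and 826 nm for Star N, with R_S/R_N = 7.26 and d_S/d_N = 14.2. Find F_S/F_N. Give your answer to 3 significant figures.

13.9

Wien's law: T_S/T_N = λ_N/λ_S = 826/306 = 2.699.
L_S/L_N = (R_S/R_N)²(T_S/T_N)⁴ = (7.26)²(2.699)⁴ = 2798.
F_S/F_N = (L_S/L_N)/(d_S/d_N)² = 2798/(14.2)² = 13.88.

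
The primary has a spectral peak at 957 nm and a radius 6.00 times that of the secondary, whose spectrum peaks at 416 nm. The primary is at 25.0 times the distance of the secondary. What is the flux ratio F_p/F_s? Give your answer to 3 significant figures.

Wien's law: T_p/T_s = λ_s/λ_p = 416/957 = 0.4347.
L_p/L_s = (R_p/R_s)²(T_p/T_s)⁴ = (6.00)²(0.4347)⁴ = 1.285.
F_p/F_s = (L_p/L_s)/(d_p/d_s)² = 1.285/(25.0)² = 0.002057.

0.00206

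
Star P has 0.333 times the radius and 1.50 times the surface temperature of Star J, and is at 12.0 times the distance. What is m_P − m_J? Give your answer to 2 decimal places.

6.02

L_P/L_J = (0.333)²(1.50)⁴ = 0.5614.
F_P/F_J = (L_P/L_J)/(d_P/d_J)² = 0.5614/144.0 = 0.003898.
m_P − m_J = −2.5 log₁₀(0.003898) = 6.02.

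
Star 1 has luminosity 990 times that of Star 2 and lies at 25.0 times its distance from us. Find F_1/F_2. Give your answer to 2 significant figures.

F = L/(4πd²), so F_1/F_2 = (L_1/L_2) / (d_1/d_2)²
= 990 / (25.0)² = 990 / 625.0 = 1.584.

1.6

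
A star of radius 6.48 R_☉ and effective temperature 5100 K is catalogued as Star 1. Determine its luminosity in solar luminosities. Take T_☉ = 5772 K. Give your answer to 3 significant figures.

L/L_☉ = (R/R_☉)² (T/T_☉)⁴ = (6.48)² × (5100/5772)⁴
       = 41.99 × (0.8836)⁴ = 41.99 × 0.6095 = 25.59.

25.6 solar luminosities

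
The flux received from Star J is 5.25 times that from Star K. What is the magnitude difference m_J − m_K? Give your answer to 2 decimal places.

m_J − m_K = −2.5 log₁₀(F_J/F_K) = −2.5 log₁₀(5.25) = −2.5 × (0.720) = -1.800.

-1.80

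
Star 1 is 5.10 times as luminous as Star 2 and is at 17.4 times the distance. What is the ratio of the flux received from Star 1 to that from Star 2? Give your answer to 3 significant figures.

0.0168

F = L/(4πd²), so F_1/F_2 = (L_1/L_2) / (d_1/d_2)²
= 5.10 / (17.4)² = 5.10 / 302.8 = 0.01685.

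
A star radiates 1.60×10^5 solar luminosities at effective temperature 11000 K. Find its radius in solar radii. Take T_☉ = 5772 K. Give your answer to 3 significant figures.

R/R_☉ = √(L/L_☉) / (T/T_☉)² = √(1.60×10^5) / (1.906)²
       = 400.0 / 3.632 = 110.1.

110 solar radii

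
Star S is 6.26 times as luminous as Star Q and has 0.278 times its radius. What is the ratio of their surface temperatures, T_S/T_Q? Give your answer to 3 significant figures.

L ∝ R²T⁴ gives T ∝ (L/R²)^(1/4), so
T_S/T_Q = (6.26 / 0.278²)^(1/4) = (81.00)^(1/4) = 3.000.

3.00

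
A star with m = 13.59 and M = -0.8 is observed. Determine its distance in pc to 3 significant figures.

m − M = 5 log₁₀(d/10 pc)
13.59 − (-0.8) = 14.39 = 5 log₁₀(d/10)
d = 10 × 10^(14.39/5) = 10 × 10^2.878 = 7551 pc.

7.55×10^3 pc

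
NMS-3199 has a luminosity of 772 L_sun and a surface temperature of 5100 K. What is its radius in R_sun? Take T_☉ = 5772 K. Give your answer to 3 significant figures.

35.6 R_sun

R/R_☉ = √(L/L_☉) / (T/T_☉)² = √(772) / (0.8836)²
       = 27.78 / 0.7807 = 35.59.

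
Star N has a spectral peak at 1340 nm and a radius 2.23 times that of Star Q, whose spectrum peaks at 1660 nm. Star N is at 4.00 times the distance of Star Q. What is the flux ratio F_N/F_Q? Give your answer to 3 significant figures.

0.732

Wien's law: T_N/T_Q = λ_Q/λ_N = 1660/1340 = 1.239.
L_N/L_Q = (R_N/R_Q)²(T_N/T_Q)⁴ = (2.23)²(1.239)⁴ = 11.71.
F_N/F_Q = (L_N/L_Q)/(d_N/d_Q)² = 11.71/(4.00)² = 0.7320.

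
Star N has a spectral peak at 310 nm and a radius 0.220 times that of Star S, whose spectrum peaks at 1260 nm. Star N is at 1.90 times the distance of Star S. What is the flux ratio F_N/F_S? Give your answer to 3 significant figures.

Wien's law: T_N/T_S = λ_S/λ_N = 1260/310 = 4.065.
L_N/L_S = (R_N/R_S)²(T_N/T_S)⁴ = (0.220)²(4.065)⁴ = 13.21.
F_N/F_S = (L_N/L_S)/(d_N/d_S)² = 13.21/(1.90)² = 3.659.

3.66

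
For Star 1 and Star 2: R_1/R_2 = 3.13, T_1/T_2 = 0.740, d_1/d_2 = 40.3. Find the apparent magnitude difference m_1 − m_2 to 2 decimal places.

L_1/L_2 = (3.13)²(0.740)⁴ = 2.938.
F_1/F_2 = (L_1/L_2)/(d_1/d_2)² = 2.938/1624 = 0.001809.
m_1 − m_2 = −2.5 log₁₀(0.001809) = 6.86.

6.86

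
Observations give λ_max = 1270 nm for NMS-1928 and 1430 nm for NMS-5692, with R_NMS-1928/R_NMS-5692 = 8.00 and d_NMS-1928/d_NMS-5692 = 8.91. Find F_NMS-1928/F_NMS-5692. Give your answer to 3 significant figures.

Wien's law: T_NMS-1928/T_NMS-5692 = λ_NMS-5692/λ_NMS-1928 = 1430/1270 = 1.126.
L_NMS-1928/L_NMS-5692 = (R_NMS-1928/R_NMS-5692)²(T_NMS-1928/T_NMS-5692)⁴ = (8.00)²(1.126)⁴ = 102.9.
F_NMS-1928/F_NMS-5692 = (L_NMS-1928/L_NMS-5692)/(d_NMS-1928/d_NMS-5692)² = 102.9/(8.91)² = 1.296.

1.30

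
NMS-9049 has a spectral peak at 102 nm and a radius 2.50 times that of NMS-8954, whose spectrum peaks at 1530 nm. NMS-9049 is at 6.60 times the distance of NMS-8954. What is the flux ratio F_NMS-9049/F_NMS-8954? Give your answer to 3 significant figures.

Wien's law: T_NMS-9049/T_NMS-8954 = λ_NMS-8954/λ_NMS-9049 = 1530/102 = 15.00.
L_NMS-9049/L_NMS-8954 = (R_NMS-9049/R_NMS-8954)²(T_NMS-9049/T_NMS-8954)⁴ = (2.50)²(15.00)⁴ = 3.164×10^5.
F_NMS-9049/F_NMS-8954 = (L_NMS-9049/L_NMS-8954)/(d_NMS-9049/d_NMS-8954)² = 3.164×10^5/(6.60)² = 7264.

7.26×10^3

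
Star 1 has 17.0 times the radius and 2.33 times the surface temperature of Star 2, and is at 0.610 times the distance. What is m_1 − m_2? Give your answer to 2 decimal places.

-10.90

L_1/L_2 = (17.0)²(2.33)⁴ = 8518.
F_1/F_2 = (L_1/L_2)/(d_1/d_2)² = 8518/0.3721 = 2.289×10^4.
m_1 − m_2 = −2.5 log₁₀(2.289×10^4) = -10.90.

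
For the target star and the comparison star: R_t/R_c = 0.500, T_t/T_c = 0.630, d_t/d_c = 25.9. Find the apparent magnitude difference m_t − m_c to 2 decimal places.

10.58

L_t/L_c = (0.500)²(0.630)⁴ = 0.03938.
F_t/F_c = (L_t/L_c)/(d_t/d_c)² = 0.03938/670.8 = 5.871×10^-5.
m_t − m_c = −2.5 log₁₀(5.871×10^-5) = 10.58.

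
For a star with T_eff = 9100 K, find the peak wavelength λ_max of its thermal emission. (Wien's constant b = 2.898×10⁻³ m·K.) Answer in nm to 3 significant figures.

318 nm

λ_max = b/T = 2.898×10⁻³ / 9100 = 3.18×10^-7 m = 318.5 nm.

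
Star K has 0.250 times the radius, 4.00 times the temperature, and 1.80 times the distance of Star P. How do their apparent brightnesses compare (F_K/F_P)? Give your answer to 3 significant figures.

L_K/L_P = (R_K/R_P)²(T_K/T_P)⁴ = (0.250)² × (4.00)⁴ = 16.00.
F_K/F_P = (L_K/L_P)/(d_K/d_P)² = 16.00 / (1.80)² = 4.938.

4.94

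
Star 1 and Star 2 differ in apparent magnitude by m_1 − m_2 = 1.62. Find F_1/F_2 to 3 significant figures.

F_1/F_2 = 10^(−(m_1 − m_2)/2.5) = 10^(-1.62/2.5) = 10^-0.648 = 0.2249.

0.225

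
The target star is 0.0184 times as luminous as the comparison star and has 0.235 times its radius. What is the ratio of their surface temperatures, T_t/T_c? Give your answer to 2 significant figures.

0.76

L ∝ R²T⁴ gives T ∝ (L/R²)^(1/4), so
T_t/T_c = (0.0184 / 0.235²)^(1/4) = (0.3332)^(1/4) = 0.7597.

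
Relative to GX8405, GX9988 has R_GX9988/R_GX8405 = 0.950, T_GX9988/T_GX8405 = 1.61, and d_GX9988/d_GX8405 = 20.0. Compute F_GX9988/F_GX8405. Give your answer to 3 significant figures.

L_GX9988/L_GX8405 = (R_GX9988/R_GX8405)²(T_GX9988/T_GX8405)⁴ = (0.950)² × (1.61)⁴ = 6.064.
F_GX9988/F_GX8405 = (L_GX9988/L_GX8405)/(d_GX9988/d_GX8405)² = 6.064 / (20.0)² = 0.01516.

0.0152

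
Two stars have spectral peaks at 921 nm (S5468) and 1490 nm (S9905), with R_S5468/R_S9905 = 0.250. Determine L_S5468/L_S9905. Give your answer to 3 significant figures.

Wien's law gives T ∝ 1/λ_max, so T_S5468/T_S9905 = λ_S9905/λ_S5468 = 1490/921 = 1.618.
Then L ∝ R²T⁴ gives L_S5468/L_S9905 = (0.250)² × (1.618)⁴ = 0.06250 × 6.850 = 0.4281.

0.428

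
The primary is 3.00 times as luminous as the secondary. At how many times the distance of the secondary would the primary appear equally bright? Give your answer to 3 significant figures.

Equal flux requires L_p/d_p² = L_s/d_s², so d_p/d_s = √(L_p/L_s)
= √(3.00) = 1.732.

1.73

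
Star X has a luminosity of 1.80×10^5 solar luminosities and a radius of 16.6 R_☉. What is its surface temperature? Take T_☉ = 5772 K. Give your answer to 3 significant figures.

T/T_☉ = (L/L_☉)^(1/4) / (R/R_☉)^(1/2)
T = 5772 × (1.80×10^5)^(1/4) / √(16.6) = 5772 × 20.60 / 4.074 = 2.918×10^4 K.

2.92×10^4 K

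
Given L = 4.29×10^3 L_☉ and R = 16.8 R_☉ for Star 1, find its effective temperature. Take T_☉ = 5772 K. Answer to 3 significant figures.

T/T_☉ = (L/L_☉)^(1/4) / (R/R_☉)^(1/2)
T = 5772 × (4.29×10^3)^(1/4) / √(16.8) = 5772 × 8.093 / 4.099 = 1.140×10^4 K.

1.14×10^4 K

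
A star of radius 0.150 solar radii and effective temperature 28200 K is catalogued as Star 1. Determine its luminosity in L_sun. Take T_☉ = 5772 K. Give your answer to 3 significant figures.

12.8 L_sun

L/L_☉ = (R/R_☉)² (T/T_☉)⁴ = (0.150)² × (28200/5772)⁴
       = 0.02250 × (4.886)⁴ = 0.02250 × 569.8 = 12.82.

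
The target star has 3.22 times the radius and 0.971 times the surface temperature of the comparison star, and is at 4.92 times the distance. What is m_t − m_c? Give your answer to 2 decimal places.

1.05

L_t/L_c = (3.22)²(0.971)⁴ = 9.217.
F_t/F_c = (L_t/L_c)/(d_t/d_c)² = 9.217/24.21 = 0.3808.
m_t − m_c = −2.5 log₁₀(0.3808) = 1.05.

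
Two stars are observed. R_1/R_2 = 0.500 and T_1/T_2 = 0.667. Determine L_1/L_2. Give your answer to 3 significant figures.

From the Stefan–Boltzmann law, L ∝ R²T⁴, so
L_1/L_2 = (R_1/R_2)² (T_1/T_2)⁴ = (0.500)² × (0.667)⁴ = 0.2500 × 0.1979 = 0.04948.

0.0495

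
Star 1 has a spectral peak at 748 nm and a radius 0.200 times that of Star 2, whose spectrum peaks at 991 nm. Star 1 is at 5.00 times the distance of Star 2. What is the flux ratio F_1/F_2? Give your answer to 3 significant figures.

0.00493

Wien's law: T_1/T_2 = λ_2/λ_1 = 991/748 = 1.325.
L_1/L_2 = (R_1/R_2)²(T_1/T_2)⁴ = (0.200)²(1.325)⁴ = 0.1232.
F_1/F_2 = (L_1/L_2)/(d_1/d_2)² = 0.1232/(5.00)² = 0.004930.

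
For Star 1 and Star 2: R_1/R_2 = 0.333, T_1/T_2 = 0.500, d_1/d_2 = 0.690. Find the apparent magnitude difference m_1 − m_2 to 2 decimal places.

4.59

L_1/L_2 = (0.333)²(0.500)⁴ = 0.006931.
F_1/F_2 = (L_1/L_2)/(d_1/d_2)² = 0.006931/0.4761 = 0.01456.
m_1 − m_2 = −2.5 log₁₀(0.01456) = 4.59.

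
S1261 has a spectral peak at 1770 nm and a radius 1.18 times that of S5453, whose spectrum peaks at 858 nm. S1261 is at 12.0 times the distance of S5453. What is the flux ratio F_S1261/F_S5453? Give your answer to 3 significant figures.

5.34×10^-4

Wien's law: T_S1261/T_S5453 = λ_S5453/λ_S1261 = 858/1770 = 0.4847.
L_S1261/L_S5453 = (R_S1261/R_S5453)²(T_S1261/T_S5453)⁴ = (1.18)²(0.4847)⁴ = 0.07688.
F_S1261/F_S5453 = (L_S1261/L_S5453)/(d_S1261/d_S5453)² = 0.07688/(12.0)² = 5.339×10^-4.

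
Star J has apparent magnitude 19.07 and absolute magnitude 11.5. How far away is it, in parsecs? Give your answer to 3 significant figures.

m − M = 5 log₁₀(d/10 pc)
19.07 − (11.5) = 7.57 = 5 log₁₀(d/10)
d = 10 × 10^(7.57/5) = 10 × 10^1.514 = 326.6 pc.

327 pc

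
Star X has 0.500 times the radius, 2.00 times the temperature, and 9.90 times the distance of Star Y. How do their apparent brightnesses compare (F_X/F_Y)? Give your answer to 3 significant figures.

L_X/L_Y = (R_X/R_Y)²(T_X/T_Y)⁴ = (0.500)² × (2.00)⁴ = 4.000.
F_X/F_Y = (L_X/L_Y)/(d_X/d_Y)² = 4.000 / (9.90)² = 0.04081.

0.0408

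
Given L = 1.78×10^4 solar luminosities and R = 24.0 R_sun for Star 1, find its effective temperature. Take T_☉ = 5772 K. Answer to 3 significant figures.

T/T_☉ = (L/L_☉)^(1/4) / (R/R_☉)^(1/2)
T = 5772 × (1.78×10^4)^(1/4) / √(24.0) = 5772 × 11.55 / 4.899 = 1.361×10^4 K.

1.36×10^4 K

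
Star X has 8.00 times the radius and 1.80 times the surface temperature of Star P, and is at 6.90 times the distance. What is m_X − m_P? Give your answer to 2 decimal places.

-2.87

L_X/L_P = (8.00)²(1.80)⁴ = 671.8.
F_X/F_P = (L_X/L_P)/(d_X/d_P)² = 671.8/47.61 = 14.11.
m_X − m_P = −2.5 log₁₀(14.11) = -2.87.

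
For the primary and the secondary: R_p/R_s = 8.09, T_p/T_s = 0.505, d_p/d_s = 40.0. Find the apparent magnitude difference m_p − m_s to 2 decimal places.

L_p/L_s = (8.09)²(0.505)⁴ = 4.257.
F_p/F_s = (L_p/L_s)/(d_p/d_s)² = 4.257/1600 = 0.002660.
m_p − m_s = −2.5 log₁₀(0.002660) = 6.44.

6.44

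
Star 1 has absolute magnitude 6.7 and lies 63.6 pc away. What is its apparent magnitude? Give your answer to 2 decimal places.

m = M + 5 log₁₀(d/10 pc) = 6.7 + 5 log₁₀(63.6/10)
  = 6.7 + 5 × 0.803 = 6.7 + 4.02 = 10.72.

10.72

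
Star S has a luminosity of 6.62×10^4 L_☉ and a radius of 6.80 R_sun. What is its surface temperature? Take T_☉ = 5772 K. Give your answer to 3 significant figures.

T/T_☉ = (L/L_☉)^(1/4) / (R/R_☉)^(1/2)
T = 5772 × (6.62×10^4)^(1/4) / √(6.80) = 5772 × 16.04 / 2.608 = 3.550×10^4 K.

3.55×10^4 K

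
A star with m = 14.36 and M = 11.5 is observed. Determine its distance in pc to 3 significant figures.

m − M = 5 log₁₀(d/10 pc)
14.36 − (11.5) = 2.86 = 5 log₁₀(d/10)
d = 10 × 10^(2.86/5) = 10 × 10^0.572 = 37.33 pc.

37.3 pc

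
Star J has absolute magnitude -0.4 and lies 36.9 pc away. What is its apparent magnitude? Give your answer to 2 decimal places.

2.44

m = M + 5 log₁₀(d/10 pc) = -0.4 + 5 log₁₀(36.9/10)
  = -0.4 + 5 × 0.567 = -0.4 + 2.84 = 2.44.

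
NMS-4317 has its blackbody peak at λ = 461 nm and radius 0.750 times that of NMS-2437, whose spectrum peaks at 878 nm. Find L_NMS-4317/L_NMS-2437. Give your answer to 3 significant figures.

7.40

Wien's law gives T ∝ 1/λ_max, so T_NMS-4317/T_NMS-2437 = λ_NMS-2437/λ_NMS-4317 = 878/461 = 1.905.
Then L ∝ R²T⁴ gives L_NMS-4317/L_NMS-2437 = (0.750)² × (1.905)⁴ = 0.5625 × 13.16 = 7.401.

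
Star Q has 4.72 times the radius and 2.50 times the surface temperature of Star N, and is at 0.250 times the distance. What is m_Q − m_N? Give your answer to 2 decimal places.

L_Q/L_N = (4.72)²(2.50)⁴ = 870.2.
F_Q/F_N = (L_Q/L_N)/(d_Q/d_N)² = 870.2/0.06250 = 1.392×10^4.
m_Q − m_N = −2.5 log₁₀(1.392×10^4) = -10.36.

-10.36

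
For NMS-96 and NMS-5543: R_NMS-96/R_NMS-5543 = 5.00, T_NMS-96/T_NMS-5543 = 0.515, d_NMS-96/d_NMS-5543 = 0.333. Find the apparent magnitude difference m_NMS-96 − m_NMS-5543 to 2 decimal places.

-3.00

L_NMS-96/L_NMS-5543 = (5.00)²(0.515)⁴ = 1.759.
F_NMS-96/F_NMS-5543 = (L_NMS-96/L_NMS-5543)/(d_NMS-96/d_NMS-5543)² = 1.759/0.1109 = 15.86.
m_NMS-96 − m_NMS-5543 = −2.5 log₁₀(15.86) = -3.00.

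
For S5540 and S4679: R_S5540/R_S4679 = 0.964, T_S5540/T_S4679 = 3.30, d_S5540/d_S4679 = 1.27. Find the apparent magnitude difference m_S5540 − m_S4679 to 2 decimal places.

L_S5540/L_S4679 = (0.964)²(3.30)⁴ = 110.2.
F_S5540/F_S4679 = (L_S5540/L_S4679)/(d_S5540/d_S4679)² = 110.2/1.613 = 68.33.
m_S5540 − m_S4679 = −2.5 log₁₀(68.33) = -4.59.

-4.59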